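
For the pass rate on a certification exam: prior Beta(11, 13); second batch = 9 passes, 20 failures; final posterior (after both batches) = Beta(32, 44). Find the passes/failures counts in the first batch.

Because Beta–binomial updating is additive in the counts, the combined data contributed (α_post−α_prior, β_post−β_prior) successes and failures.
Total across both batches: 32−11=21 passes, 44−13=31 failures.
Subtract the second batch: 21−9=12 passes and 31−20=11 failures.

12 passes and 11 failures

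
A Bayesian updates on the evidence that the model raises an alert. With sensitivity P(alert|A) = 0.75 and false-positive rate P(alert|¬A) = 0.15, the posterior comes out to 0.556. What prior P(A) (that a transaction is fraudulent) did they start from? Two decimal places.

In odds form, posterior odds = prior odds × likelihood ratio, so prior odds = posterior odds ÷ LR.
Posterior odds = 0.556/(1−0.556) = 1.2523. LR = 0.75/0.15 = 5.0000.
Prior odds = 1.2523/5.0000 = 0.2505, so P(A) = 0.2505/(1+0.2505) ≈ 0.20.

P(A) = 0.20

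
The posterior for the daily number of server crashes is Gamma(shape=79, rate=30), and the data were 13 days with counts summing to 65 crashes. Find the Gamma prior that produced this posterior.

Gamma(shape=14, rate=17)

A Gamma(α, β) prior (rate parametrization) on a Poisson rate with n observations summing to S gives posterior Gamma(α+S, β+n).
So α = 79 − 65 = 14 and β = 30 − 13 = 17.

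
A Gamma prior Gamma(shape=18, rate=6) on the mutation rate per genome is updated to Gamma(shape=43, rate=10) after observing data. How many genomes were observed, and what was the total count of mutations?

A Gamma(α, β) prior (rate parametrization) on a Poisson rate with n observations summing to S gives posterior Gamma(α+S, β+n).
Matching: Σxᵢ = 43 − 18 = 25 and n = 10 − 6 = 4.

n = 4 genomes with total 25 mutations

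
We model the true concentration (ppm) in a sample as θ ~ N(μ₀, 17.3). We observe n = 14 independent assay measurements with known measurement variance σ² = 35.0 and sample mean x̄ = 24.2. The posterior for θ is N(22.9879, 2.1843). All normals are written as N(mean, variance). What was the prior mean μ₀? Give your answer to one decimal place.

μ₀ = 14.6

With known observation variance, the Normal–Normal posterior has precision τ_n = τ₀ + n/σ² and mean μ_n = (τ₀μ₀ + (n/σ²)x̄)/τ_n.
Here τ₀ = 1/17.3 = 0.057803 and τ_data = 14/35.0 = 0.400000, so τ_n = 0.457803.
Rearranging for μ₀: μ₀ = (μ_n·τ_n − τ_data·x̄)/τ₀ = (22.9879·0.457803 − 0.400000·24.2) / 0.057803 = 0.843930/0.057803 ≈ 14.6.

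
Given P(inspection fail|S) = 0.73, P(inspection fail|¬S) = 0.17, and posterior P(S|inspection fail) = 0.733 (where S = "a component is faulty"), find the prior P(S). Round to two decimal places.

P(S) = 0.39

In odds form, posterior odds = prior odds × likelihood ratio, so prior odds = posterior odds ÷ LR.
Posterior odds = 0.733/(1−0.733) = 2.7453. LR = 0.73/0.17 = 4.2941.
Prior odds = 2.7453/4.2941 = 0.6393, so P(S) = 0.6393/(1+0.6393) ≈ 0.39.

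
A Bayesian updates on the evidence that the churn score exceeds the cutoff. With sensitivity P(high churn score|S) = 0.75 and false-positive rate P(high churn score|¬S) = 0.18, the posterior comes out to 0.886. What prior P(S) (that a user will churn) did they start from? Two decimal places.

In odds form, posterior odds = prior odds × likelihood ratio, so prior odds = posterior odds ÷ LR.
Posterior odds = 0.886/(1−0.886) = 7.7719. LR = 0.75/0.18 = 4.1667.
Prior odds = 7.7719/4.1667 = 1.8652, so P(S) = 1.8652/(1+1.8652) ≈ 0.65.

P(S) = 0.65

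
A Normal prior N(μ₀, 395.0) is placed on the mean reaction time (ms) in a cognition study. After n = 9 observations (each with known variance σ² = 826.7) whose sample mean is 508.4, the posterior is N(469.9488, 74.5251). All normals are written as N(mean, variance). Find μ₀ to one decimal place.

μ₀ = 304.6

The posterior mean is a precision-weighted average: μ_n = (τ₀μ₀ + τ_data·x̄)/(τ₀+τ_data), with τ₀=1/σ₀² and τ_data=n/σ².
Here τ₀ = 1/395.0 = 0.002532 and τ_data = 9/826.7 = 0.010887, so τ_n = 0.013419.
Rearranging for μ₀: μ₀ = (μ_n·τ_n − τ_data·x̄)/τ₀ = (469.9488·0.013419 − 0.010887·508.4) / 0.002532 = 0.771292/0.002532 ≈ 304.6.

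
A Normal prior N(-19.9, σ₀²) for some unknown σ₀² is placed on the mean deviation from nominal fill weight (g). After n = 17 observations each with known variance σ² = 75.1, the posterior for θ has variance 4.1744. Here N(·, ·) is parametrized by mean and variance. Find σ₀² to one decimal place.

σ₀² = 75.8

Posterior precision equals prior precision plus data precision: 1/σ_n² = 1/σ₀² + n/σ².
So 1/σ₀² = 1/4.1744 − 17/75.1 = 0.239555 − 0.226365 = 0.013190.
Hence σ₀² = 1/0.013190 ≈ 75.8.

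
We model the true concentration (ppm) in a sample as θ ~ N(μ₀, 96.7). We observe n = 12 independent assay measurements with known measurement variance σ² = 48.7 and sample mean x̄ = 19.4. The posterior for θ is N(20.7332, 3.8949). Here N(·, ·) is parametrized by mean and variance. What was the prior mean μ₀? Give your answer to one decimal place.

With known observation variance, the Normal–Normal posterior has precision τ_n = τ₀ + n/σ² and mean μ_n = (τ₀μ₀ + (n/σ²)x̄)/τ_n.
Here τ₀ = 1/96.7 = 0.010341 and τ_data = 12/48.7 = 0.246407, so τ_n = 0.256748.
Rearranging for μ₀: μ₀ = (μ_n·τ_n − τ_data·x̄)/τ₀ = (20.7332·0.256748 − 0.246407·19.4) / 0.010341 = 0.542912/0.010341 ≈ 52.5.

μ₀ = 52.5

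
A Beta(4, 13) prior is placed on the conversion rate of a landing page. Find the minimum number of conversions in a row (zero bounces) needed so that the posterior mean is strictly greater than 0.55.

After k conversions and 0 bounces the posterior is Beta(4+k, 13), with mean (4+k)/(4+13+k).
Set (4+k)/(17+k) > 0.55 and solve: k > (0.55·17 − 4)/(1 − 0.55) = 11.889.
The smallest integer exceeding 11.889 is 12.

k = 12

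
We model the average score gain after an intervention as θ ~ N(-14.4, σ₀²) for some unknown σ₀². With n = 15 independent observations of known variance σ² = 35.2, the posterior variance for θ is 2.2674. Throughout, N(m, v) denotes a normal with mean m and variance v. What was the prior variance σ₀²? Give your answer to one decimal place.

Posterior precision equals prior precision plus data precision: 1/σ_n² = 1/σ₀² + n/σ².
So 1/σ₀² = 1/2.2674 − 15/35.2 = 0.441034 − 0.426136 = 0.014898.
Hence σ₀² = 1/0.014898 ≈ 67.1.

σ₀² = 67.1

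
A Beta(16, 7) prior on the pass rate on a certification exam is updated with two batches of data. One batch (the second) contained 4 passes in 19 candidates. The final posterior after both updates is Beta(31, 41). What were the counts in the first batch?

Because Beta–binomial updating is additive in the counts, the combined data contributed (α_post−α_prior, β_post−β_prior) successes and failures.
Total across both batches: 31−16=15 passes, 41−7=34 failures.
Subtract the second batch: 15−4=11 passes and 34−15=19 failures.

11 passes and 19 failures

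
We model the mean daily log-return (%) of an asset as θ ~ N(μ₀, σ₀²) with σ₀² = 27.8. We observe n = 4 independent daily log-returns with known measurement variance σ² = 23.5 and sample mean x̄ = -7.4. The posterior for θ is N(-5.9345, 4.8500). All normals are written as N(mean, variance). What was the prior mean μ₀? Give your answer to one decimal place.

With known observation variance, the Normal–Normal posterior has precision τ_n = τ₀ + n/σ² and mean μ_n = (τ₀μ₀ + (n/σ²)x̄)/τ_n.
Here τ₀ = 1/27.8 = 0.035971 and τ_data = 4/23.5 = 0.170213, so τ_n = 0.206184.
Rearranging for μ₀: μ₀ = (μ_n·τ_n − τ_data·x̄)/τ₀ = (-5.9345·0.206184 − 0.170213·-7.4) / 0.035971 = 0.035977/0.035971 ≈ 1.0.

μ₀ = 1.0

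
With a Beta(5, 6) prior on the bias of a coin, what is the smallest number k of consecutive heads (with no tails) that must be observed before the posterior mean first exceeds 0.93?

After k heads and 0 tails the posterior is Beta(5+k, 6), with mean (5+k)/(5+6+k).
Set (5+k)/(11+k) > 0.93 and solve: k > (0.93·11 − 5)/(1 − 0.93) = 74.714.
The smallest integer exceeding 74.714 is 75.

k = 75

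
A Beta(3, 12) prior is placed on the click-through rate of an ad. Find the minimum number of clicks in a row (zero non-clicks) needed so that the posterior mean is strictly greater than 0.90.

After k clicks and 0 non-clicks the posterior is Beta(3+k, 12), with mean (3+k)/(3+12+k).
Set (3+k)/(15+k) > 0.90 and solve: k > (0.90·15 − 3)/(1 − 0.90) = 105.000.
The smallest integer exceeding 105.000 is 106.

k = 106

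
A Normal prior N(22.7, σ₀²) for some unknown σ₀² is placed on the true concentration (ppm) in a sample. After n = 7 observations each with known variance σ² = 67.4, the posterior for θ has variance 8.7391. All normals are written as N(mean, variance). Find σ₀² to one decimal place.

σ₀² = 94.6

Posterior precision equals prior precision plus data precision: 1/σ_n² = 1/σ₀² + n/σ².
So 1/σ₀² = 1/8.7391 − 7/67.4 = 0.114428 − 0.103858 = 0.010570.
Hence σ₀² = 1/0.010570 ≈ 94.6.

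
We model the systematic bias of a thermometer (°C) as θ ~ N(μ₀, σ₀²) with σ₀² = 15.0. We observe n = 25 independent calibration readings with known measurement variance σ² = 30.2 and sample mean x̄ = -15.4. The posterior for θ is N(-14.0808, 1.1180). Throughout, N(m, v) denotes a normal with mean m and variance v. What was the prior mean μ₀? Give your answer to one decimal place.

μ₀ = 2.3

With known observation variance, the Normal–Normal posterior has precision τ_n = τ₀ + n/σ² and mean μ_n = (τ₀μ₀ + (n/σ²)x̄)/τ_n.
Here τ₀ = 1/15.0 = 0.066667 and τ_data = 25/30.2 = 0.827815, so τ_n = 0.894482.
Rearranging for μ₀: μ₀ = (μ_n·τ_n − τ_data·x̄)/τ₀ = (-14.0808·0.894482 − 0.827815·-15.4) / 0.066667 = 0.153329/0.066667 ≈ 2.3.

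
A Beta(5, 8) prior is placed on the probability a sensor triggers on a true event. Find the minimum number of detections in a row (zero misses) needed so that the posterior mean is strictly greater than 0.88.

After k detections and 0 misses the posterior is Beta(5+k, 8), with mean (5+k)/(5+8+k).
Set (5+k)/(13+k) > 0.88 and solve: k > (0.88·13 − 5)/(1 − 0.88) = 53.667.
The smallest integer exceeding 53.667 is 54, and checking k=54: (59)/(67) = 0.8806 > 0.88.

k = 54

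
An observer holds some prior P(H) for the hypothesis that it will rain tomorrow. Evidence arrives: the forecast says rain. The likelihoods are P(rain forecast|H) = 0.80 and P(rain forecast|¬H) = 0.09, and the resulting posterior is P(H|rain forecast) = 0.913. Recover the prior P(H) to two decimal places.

Bayes' rule in odds form gives O(H|E) = O(H)·[P(E|H)/P(E|¬H)], hence O(H) = O(H|E)/LR.
Posterior odds = 0.913/(1−0.913) = 10.4943. LR = 0.80/0.09 = 8.8889.
Prior odds = 10.4943/8.8889 = 1.1806, so P(H) = 1.1806/(1+1.1806) ≈ 0.54.

P(H) = 0.54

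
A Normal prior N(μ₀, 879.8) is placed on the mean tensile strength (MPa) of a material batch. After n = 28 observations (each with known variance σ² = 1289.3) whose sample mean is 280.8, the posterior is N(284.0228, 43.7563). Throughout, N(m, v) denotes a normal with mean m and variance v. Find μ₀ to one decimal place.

With known observation variance, the Normal–Normal posterior has precision τ_n = τ₀ + n/σ² and mean μ_n = (τ₀μ₀ + (n/σ²)x̄)/τ_n.
Here τ₀ = 1/879.8 = 0.001137 and τ_data = 28/1289.3 = 0.021717, so τ_n = 0.022854.
Rearranging for μ₀: μ₀ = (μ_n·τ_n − τ_data·x̄)/τ₀ = (284.0228·0.022854 − 0.021717·280.8) / 0.001137 = 0.392923/0.001137 ≈ 345.6.

μ₀ = 345.6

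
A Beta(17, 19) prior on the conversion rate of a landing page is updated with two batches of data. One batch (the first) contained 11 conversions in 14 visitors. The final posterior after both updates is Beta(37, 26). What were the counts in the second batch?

9 conversions and 4 bounces

Sequential conjugate updates are equivalent to a single update on the pooled data, so total successes = posterior α − prior α and total failures = posterior β − prior β.
Total across both batches: 37−17=20 conversions, 26−19=7 bounces.
Subtract the first batch: 20−11=9 conversions and 7−3=4 bounces.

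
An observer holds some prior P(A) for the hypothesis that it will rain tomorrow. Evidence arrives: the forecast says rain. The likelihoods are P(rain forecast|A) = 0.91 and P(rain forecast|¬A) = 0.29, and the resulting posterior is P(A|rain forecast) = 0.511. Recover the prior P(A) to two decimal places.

P(A) = 0.25

Bayes' rule in odds form gives O(A|E) = O(A)·[P(E|A)/P(E|¬A)], hence O(A) = O(A|E)/LR.
Posterior odds = 0.511/(1−0.511) = 1.0450. LR = 0.91/0.29 = 3.1379.
Prior odds = 1.0450/3.1379 = 0.3330, so P(A) = 0.3330/(1+0.3330) ≈ 0.25.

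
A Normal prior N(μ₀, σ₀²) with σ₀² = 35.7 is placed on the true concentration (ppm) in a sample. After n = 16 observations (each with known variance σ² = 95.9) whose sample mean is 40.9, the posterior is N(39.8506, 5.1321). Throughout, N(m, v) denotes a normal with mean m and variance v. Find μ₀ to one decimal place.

The posterior mean is a precision-weighted average: μ_n = (τ₀μ₀ + τ_data·x̄)/(τ₀+τ_data), with τ₀=1/σ₀² and τ_data=n/σ².
Here τ₀ = 1/35.7 = 0.028011 and τ_data = 16/95.9 = 0.166840, so τ_n = 0.194851.
Rearranging for μ₀: μ₀ = (μ_n·τ_n − τ_data·x̄)/τ₀ = (39.8506·0.194851 − 0.166840·40.9) / 0.028011 = 0.941173/0.028011 ≈ 33.6.

μ₀ = 33.6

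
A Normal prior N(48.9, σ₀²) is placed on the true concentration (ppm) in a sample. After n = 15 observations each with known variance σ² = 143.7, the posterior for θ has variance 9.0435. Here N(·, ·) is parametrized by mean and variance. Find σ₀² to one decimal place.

For the Normal–Normal model with known σ², precisions add: τ_n = τ₀ + n/σ².
So 1/σ₀² = 1/9.0435 − 15/143.7 = 0.110577 − 0.104384 = 0.006193.
Hence σ₀² = 1/0.006193 ≈ 161.5.

σ₀² = 161.5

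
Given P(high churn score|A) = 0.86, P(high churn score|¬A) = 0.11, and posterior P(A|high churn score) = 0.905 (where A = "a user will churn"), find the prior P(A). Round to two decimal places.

In odds form, posterior odds = prior odds × likelihood ratio, so prior odds = posterior odds ÷ LR.
Posterior odds = 0.905/(1−0.905) = 9.5263. LR = 0.86/0.11 = 7.8182.
Prior odds = 9.5263/7.8182 = 1.2185, so P(A) = 1.2185/(1+1.2185) ≈ 0.55.

P(A) = 0.55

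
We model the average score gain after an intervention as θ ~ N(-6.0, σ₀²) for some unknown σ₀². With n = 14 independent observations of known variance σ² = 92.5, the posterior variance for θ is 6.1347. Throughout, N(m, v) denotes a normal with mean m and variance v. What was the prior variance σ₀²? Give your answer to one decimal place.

σ₀² = 85.8

For the Normal–Normal model with known σ², precisions add: τ_n = τ₀ + n/σ².
So 1/σ₀² = 1/6.1347 − 14/92.5 = 0.163007 − 0.151351 = 0.011656.
Hence σ₀² = 1/0.011656 ≈ 85.8.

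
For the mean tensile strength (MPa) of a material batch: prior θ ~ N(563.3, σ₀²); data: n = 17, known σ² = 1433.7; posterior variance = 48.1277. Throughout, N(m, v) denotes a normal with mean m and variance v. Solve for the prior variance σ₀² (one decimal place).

For the Normal–Normal model with known σ², precisions add: τ_n = τ₀ + n/σ².
So 1/σ₀² = 1/48.1277 − 17/1433.7 = 0.020778 − 0.011857 = 0.008921.
Hence σ₀² = 1/0.008921 ≈ 112.1.

σ₀² = 112.1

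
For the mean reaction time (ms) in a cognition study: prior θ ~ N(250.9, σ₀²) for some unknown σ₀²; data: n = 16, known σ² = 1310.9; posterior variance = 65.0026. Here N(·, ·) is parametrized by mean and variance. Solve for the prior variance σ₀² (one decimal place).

For the Normal–Normal model with known σ², precisions add: τ_n = τ₀ + n/σ².
So 1/σ₀² = 1/65.0026 − 16/1310.9 = 0.015384 − 0.012205 = 0.003179.
Hence σ₀² = 1/0.003179 ≈ 314.6.

σ₀² = 314.6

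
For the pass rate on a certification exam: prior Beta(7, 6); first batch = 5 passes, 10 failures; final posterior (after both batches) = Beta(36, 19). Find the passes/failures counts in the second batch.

24 passes and 3 failures

Sequential conjugate updates are equivalent to a single update on the pooled data, so total successes = posterior α − prior α and total failures = posterior β − prior β.
Total across both batches: 36−7=29 passes, 19−6=13 failures.
Subtract the first batch: 29−5=24 passes and 13−10=3 failures.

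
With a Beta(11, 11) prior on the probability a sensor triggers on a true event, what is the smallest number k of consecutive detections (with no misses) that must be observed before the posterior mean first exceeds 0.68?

k = 13

After k detections and 0 misses the posterior is Beta(11+k, 11), with mean (11+k)/(11+11+k).
Set (11+k)/(22+k) > 0.68 and solve: k > (0.68·22 − 11)/(1 − 0.68) = 12.375.
The smallest integer exceeding 12.375 is 13, and checking k=13: (24)/(35) = 0.6857 > 0.68.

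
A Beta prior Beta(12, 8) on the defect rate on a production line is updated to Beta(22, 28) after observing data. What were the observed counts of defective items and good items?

10 defective items and 20 good items

A Beta(a, b) prior with s successes and f failures in binomial data gives a Beta(a+s, b+f) posterior.
So s = 22 − 12 = 10 and f = 28 − 8 = 20.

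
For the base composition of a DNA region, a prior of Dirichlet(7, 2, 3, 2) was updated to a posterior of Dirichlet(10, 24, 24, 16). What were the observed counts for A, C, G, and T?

counts (3, 22, 21, 14)

For a Dirichlet(α) prior with multinomial counts c, the posterior is Dirichlet(α + c) componentwise.
Counts are posterior − prior componentwise: 10−7=3, 24−2=22, 24−3=21, 16−2=14.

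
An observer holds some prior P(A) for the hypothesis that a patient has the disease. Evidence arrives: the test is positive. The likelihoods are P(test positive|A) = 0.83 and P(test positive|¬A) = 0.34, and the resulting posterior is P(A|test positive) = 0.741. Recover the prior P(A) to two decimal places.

Bayes' rule in odds form gives O(A|E) = O(A)·[P(E|A)/P(E|¬A)], hence O(A) = O(A|E)/LR.
Posterior odds = 0.741/(1−0.741) = 2.8610. LR = 0.83/0.34 = 2.4412.
Prior odds = 2.8610/2.4412 = 1.1720, so P(A) = 1.1720/(1+1.1720) ≈ 0.54.

P(A) = 0.54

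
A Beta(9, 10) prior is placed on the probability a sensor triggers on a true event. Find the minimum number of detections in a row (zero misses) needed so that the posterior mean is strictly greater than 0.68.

After k detections and 0 misses the posterior is Beta(9+k, 10), with mean (9+k)/(9+10+k).
Set (9+k)/(19+k) > 0.68 and solve: k > (0.68·19 − 9)/(1 − 0.68) = 12.250.
The smallest integer exceeding 12.250 is 13.

k = 13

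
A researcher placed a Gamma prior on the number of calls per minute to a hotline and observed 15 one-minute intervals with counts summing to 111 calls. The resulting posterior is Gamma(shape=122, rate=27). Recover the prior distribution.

Gamma(shape=11, rate=12)

A Gamma(α, β) prior (rate parametrization) on a Poisson rate with n observations summing to S gives posterior Gamma(α+S, β+n).
So α = 122 − 111 = 11 and β = 27 − 15 = 12.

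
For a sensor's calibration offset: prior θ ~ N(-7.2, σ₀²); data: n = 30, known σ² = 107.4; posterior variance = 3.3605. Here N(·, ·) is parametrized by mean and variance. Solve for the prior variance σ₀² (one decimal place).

σ₀² = 54.8

For the Normal–Normal model with known σ², precisions add: τ_n = τ₀ + n/σ².
So 1/σ₀² = 1/3.3605 − 30/107.4 = 0.297575 − 0.279330 = 0.018245.
Hence σ₀² = 1/0.018245 ≈ 54.8.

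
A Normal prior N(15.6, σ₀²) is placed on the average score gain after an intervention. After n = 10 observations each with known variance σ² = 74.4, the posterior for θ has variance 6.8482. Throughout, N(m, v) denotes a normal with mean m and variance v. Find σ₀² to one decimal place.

For the Normal–Normal model with known σ², precisions add: τ_n = τ₀ + n/σ².
So 1/σ₀² = 1/6.8482 − 10/74.4 = 0.146024 − 0.134409 = 0.011615.
Hence σ₀² = 1/0.011615 ≈ 86.1.

σ₀² = 86.1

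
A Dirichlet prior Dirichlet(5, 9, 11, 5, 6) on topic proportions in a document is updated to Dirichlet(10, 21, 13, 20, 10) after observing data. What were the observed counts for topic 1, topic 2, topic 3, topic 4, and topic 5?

counts (5, 12, 2, 15, 4)

For a Dirichlet(α) prior with multinomial counts c, the posterior is Dirichlet(α + c) componentwise.
Counts are posterior − prior componentwise: 10−5=5, 21−9=12, 13−11=2, 20−5=15, 10−6=4.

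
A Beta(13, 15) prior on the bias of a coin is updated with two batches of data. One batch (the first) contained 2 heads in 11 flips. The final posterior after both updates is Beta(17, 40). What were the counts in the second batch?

Because Beta–binomial updating is additive in the counts, the combined data contributed (α_post−α_prior, β_post−β_prior) successes and failures.
Total across both batches: 17−13=4 heads, 40−15=25 tails.
Subtract the first batch: 4−2=2 heads and 25−9=16 tails.

2 heads and 16 tails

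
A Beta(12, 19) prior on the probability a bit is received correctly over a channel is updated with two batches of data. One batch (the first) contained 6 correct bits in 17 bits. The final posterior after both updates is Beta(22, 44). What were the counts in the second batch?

4 correct bits and 14 errors

Sequential conjugate updates are equivalent to a single update on the pooled data, so total successes = posterior α − prior α and total failures = posterior β − prior β.
Total across both batches: 22−12=10 correct bits, 44−19=25 errors.
Subtract the first batch: 10−6=4 correct bits and 25−11=14 errors.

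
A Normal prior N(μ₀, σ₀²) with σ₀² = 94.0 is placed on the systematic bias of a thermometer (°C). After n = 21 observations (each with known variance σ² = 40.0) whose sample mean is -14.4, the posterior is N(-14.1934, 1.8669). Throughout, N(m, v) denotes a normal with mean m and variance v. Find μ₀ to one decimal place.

μ₀ = -4.0

The posterior mean is a precision-weighted average: μ_n = (τ₀μ₀ + τ_data·x̄)/(τ₀+τ_data), with τ₀=1/σ₀² and τ_data=n/σ².
Here τ₀ = 1/94.0 = 0.010638 and τ_data = 21/40.0 = 0.525000, so τ_n = 0.535638.
Rearranging for μ₀: μ₀ = (μ_n·τ_n − τ_data·x̄)/τ₀ = (-14.1934·0.535638 − 0.525000·-14.4) / 0.010638 = -0.042524/0.010638 ≈ -4.0.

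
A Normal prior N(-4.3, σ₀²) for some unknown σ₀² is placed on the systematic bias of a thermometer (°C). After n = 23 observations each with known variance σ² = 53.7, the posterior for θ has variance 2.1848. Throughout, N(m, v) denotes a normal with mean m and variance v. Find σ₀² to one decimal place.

Posterior precision equals prior precision plus data precision: 1/σ_n² = 1/σ₀² + n/σ².
So 1/σ₀² = 1/2.1848 − 23/53.7 = 0.457708 − 0.428305 = 0.029403.
Hence σ₀² = 1/0.029403 ≈ 34.0.

σ₀² = 34.0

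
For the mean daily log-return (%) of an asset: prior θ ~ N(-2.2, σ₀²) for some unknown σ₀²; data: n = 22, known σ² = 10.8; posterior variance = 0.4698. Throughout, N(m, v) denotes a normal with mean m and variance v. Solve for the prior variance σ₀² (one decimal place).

σ₀² = 10.9

For the Normal–Normal model with known σ², precisions add: τ_n = τ₀ + n/σ².
So 1/σ₀² = 1/0.4698 − 22/10.8 = 2.128565 − 2.037037 = 0.091528.
Hence σ₀² = 1/0.091528 ≈ 10.9.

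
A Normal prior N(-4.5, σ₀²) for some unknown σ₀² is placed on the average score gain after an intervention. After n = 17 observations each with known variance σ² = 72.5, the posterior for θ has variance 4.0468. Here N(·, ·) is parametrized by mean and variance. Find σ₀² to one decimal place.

Posterior precision equals prior precision plus data precision: 1/σ_n² = 1/σ₀² + n/σ².
So 1/σ₀² = 1/4.0468 − 17/72.5 = 0.247109 − 0.234483 = 0.012626.
Hence σ₀² = 1/0.012626 ≈ 79.2.

σ₀² = 79.2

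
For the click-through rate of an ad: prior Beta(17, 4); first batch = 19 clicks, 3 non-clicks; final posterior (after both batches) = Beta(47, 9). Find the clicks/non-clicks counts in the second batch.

11 clicks and 2 non-clicks

Sequential conjugate updates are equivalent to a single update on the pooled data, so total successes = posterior α − prior α and total failures = posterior β − prior β.
Total across both batches: 47−17=30 clicks, 9−4=5 non-clicks.
Subtract the first batch: 30−19=11 clicks and 5−3=2 non-clicks.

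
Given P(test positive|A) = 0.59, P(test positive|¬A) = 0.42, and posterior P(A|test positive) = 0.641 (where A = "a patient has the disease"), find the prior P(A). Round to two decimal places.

P(A) = 0.56

Bayes' rule in odds form gives O(A|E) = O(A)·[P(E|A)/P(E|¬A)], hence O(A) = O(A|E)/LR.
Posterior odds = 0.641/(1−0.641) = 1.7855. LR = 0.59/0.42 = 1.4048.
Prior odds = 1.7855/1.4048 = 1.2710, so P(A) = 1.2710/(1+1.2710) ≈ 0.56.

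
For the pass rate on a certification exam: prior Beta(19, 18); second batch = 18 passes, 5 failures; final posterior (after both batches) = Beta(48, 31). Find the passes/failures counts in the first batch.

Sequential conjugate updates are equivalent to a single update on the pooled data, so total successes = posterior α − prior α and total failures = posterior β − prior β.
Total across both batches: 48−19=29 passes, 31−18=13 failures.
Subtract the second batch: 29−18=11 passes and 13−5=8 failures.

11 passes and 8 failures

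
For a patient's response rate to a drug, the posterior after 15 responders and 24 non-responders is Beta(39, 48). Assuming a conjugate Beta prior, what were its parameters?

Beta(24, 24)

Beta is conjugate to the binomial likelihood: posterior = Beta(α+s, β+f).
Subtract the data counts: 39−15=24, 48−24=24.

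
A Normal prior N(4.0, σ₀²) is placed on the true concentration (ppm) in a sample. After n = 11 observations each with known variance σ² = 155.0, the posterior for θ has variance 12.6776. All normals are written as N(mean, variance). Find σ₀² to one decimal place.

Posterior precision equals prior precision plus data precision: 1/σ_n² = 1/σ₀² + n/σ².
So 1/σ₀² = 1/12.6776 − 11/155.0 = 0.078879 − 0.070968 = 0.007911.
Hence σ₀² = 1/0.007911 ≈ 126.4.

σ₀² = 126.4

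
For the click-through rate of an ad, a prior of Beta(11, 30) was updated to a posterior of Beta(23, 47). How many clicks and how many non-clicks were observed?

A Beta(a, b) prior with s successes and f failures in binomial data gives a Beta(a+s, b+f) posterior.
Match parameters: s=23−11=12, f=47−30=17.

12 clicks and 17 non-clicks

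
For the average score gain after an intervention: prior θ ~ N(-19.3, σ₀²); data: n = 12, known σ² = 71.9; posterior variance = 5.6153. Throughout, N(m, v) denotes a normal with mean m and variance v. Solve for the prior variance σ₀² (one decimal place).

Posterior precision equals prior precision plus data precision: 1/σ_n² = 1/σ₀² + n/σ².
So 1/σ₀² = 1/5.6153 − 12/71.9 = 0.178085 − 0.166898 = 0.011187.
Hence σ₀² = 1/0.011187 ≈ 89.4.

σ₀² = 89.4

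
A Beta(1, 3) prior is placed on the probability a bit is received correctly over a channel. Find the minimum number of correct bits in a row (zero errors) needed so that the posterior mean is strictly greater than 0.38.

k = 1

After k correct bits and 0 errors the posterior is Beta(1+k, 3), with mean (1+k)/(1+3+k).
Set (1+k)/(4+k) > 0.38 and solve: k > (0.38·4 − 1)/(1 − 0.38) = 0.839.
The smallest integer exceeding 0.839 is 1.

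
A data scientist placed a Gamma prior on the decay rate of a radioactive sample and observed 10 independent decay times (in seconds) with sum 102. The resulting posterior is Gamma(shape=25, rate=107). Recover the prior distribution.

For an exponential likelihood with a Gamma(α, β) prior on the rate, n observations with total T give posterior Gamma(α+n, β+T).
So α = 25 − 10 = 15 and β = 107 − 102 = 5.

Gamma(shape=15, rate=5)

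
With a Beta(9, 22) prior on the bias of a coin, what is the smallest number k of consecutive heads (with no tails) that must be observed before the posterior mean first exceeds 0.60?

After k heads and 0 tails the posterior is Beta(9+k, 22), with mean (9+k)/(9+22+k).
Set (9+k)/(31+k) > 0.60 and solve: k > (0.60·31 − 9)/(1 − 0.60) = 24.000.
The smallest integer exceeding 24.000 is 25, and checking k=25: (34)/(56) = 0.6071 > 0.60.

k = 25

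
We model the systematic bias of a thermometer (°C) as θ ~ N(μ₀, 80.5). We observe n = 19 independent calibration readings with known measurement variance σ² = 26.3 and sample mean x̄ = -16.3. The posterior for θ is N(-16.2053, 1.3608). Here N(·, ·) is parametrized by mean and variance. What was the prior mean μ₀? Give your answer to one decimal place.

The posterior mean is a precision-weighted average: μ_n = (τ₀μ₀ + τ_data·x̄)/(τ₀+τ_data), with τ₀=1/σ₀² and τ_data=n/σ².
Here τ₀ = 1/80.5 = 0.012422 and τ_data = 19/26.3 = 0.722433, so τ_n = 0.734855.
Rearranging for μ₀: μ₀ = (μ_n·τ_n − τ_data·x̄)/τ₀ = (-16.2053·0.734855 − 0.722433·-16.3) / 0.012422 = -0.132888/0.012422 ≈ -10.7.

μ₀ = -10.7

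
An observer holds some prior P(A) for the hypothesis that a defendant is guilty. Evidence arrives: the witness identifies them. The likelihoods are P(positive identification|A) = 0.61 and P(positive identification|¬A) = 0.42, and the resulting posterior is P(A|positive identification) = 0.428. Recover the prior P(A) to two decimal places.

P(A) = 0.34

In odds form, posterior odds = prior odds × likelihood ratio, so prior odds = posterior odds ÷ LR.
Posterior odds = 0.428/(1−0.428) = 0.7483. LR = 0.61/0.42 = 1.4524.
Prior odds = 0.7483/1.4524 = 0.5152, so P(A) = 0.5152/(1+0.5152) ≈ 0.34.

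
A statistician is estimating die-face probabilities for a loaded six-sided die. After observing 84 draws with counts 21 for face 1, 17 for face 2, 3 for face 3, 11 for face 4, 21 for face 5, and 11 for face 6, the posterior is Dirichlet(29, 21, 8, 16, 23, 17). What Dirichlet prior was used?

For a Dirichlet(α) prior with multinomial counts c, the posterior is Dirichlet(α + c) componentwise.
Subtract each count from the matching posterior parameter: 29−21=8, 21−17=4, 8−3=5, 16−11=5, 23−21=2, 17−11=6.

Dirichlet(8, 4, 5, 5, 2, 6)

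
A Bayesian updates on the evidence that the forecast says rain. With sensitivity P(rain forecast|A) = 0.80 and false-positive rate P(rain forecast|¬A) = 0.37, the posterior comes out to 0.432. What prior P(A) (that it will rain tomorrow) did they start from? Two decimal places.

P(A) = 0.26

In odds form, posterior odds = prior odds × likelihood ratio, so prior odds = posterior odds ÷ LR.
Posterior odds = 0.432/(1−0.432) = 0.7606. LR = 0.80/0.37 = 2.1622.
Prior odds = 0.7606/2.1622 = 0.3518, so P(A) = 0.3518/(1+0.3518) ≈ 0.26.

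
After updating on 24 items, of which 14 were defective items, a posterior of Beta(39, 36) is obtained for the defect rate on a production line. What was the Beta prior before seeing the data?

Under Beta–binomial conjugacy the posterior parameters are (α+s, β+f).
Subtract the data counts: 39−14=25, 36−10=26.

Beta(25, 26)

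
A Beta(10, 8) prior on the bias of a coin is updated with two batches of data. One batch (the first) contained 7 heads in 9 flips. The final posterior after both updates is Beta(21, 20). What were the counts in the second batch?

4 heads and 10 tails

Sequential conjugate updates are equivalent to a single update on the pooled data, so total successes = posterior α − prior α and total failures = posterior β − prior β.
Total across both batches: 21−10=11 heads, 20−8=12 tails.
Subtract the first batch: 11−7=4 heads and 12−2=10 tails.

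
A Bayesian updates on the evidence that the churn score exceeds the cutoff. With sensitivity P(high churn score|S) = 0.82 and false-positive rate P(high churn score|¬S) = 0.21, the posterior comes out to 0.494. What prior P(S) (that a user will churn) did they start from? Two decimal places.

Bayes' rule in odds form gives O(S|E) = O(S)·[P(E|S)/P(E|¬S)], hence O(S) = O(S|E)/LR.
Posterior odds = 0.494/(1−0.494) = 0.9763. LR = 0.82/0.21 = 3.9048.
Prior odds = 0.9763/3.9048 = 0.2500, so P(S) = 0.2500/(1+0.2500) ≈ 0.20.

P(S) = 0.20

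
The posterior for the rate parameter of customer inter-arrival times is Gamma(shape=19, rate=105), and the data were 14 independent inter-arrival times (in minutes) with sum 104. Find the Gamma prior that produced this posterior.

For an exponential likelihood with a Gamma(α, β) prior on the rate, n observations with total T give posterior Gamma(α+n, β+T).
So α = 19 − 14 = 5 and β = 105 − 104 = 1.

Gamma(shape=5, rate=1)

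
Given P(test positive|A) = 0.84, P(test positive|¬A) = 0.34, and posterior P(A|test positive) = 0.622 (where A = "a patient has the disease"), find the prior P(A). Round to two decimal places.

P(A) = 0.40

Bayes' rule in odds form gives O(A|E) = O(A)·[P(E|A)/P(E|¬A)], hence O(A) = O(A|E)/LR.
Posterior odds = 0.622/(1−0.622) = 1.6455. LR = 0.84/0.34 = 2.4706.
Prior odds = 1.6455/2.4706 = 0.6660, so P(A) = 0.6660/(1+0.6660) ≈ 0.40.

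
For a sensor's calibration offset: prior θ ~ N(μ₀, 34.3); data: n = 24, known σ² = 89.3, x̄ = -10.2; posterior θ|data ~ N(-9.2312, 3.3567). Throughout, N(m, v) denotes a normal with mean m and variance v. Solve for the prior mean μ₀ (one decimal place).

With known observation variance, the Normal–Normal posterior has precision τ_n = τ₀ + n/σ² and mean μ_n = (τ₀μ₀ + (n/σ²)x̄)/τ_n.
Here τ₀ = 1/34.3 = 0.029155 and τ_data = 24/89.3 = 0.268757, so τ_n = 0.297912.
Rearranging for μ₀: μ₀ = (μ_n·τ_n − τ_data·x̄)/τ₀ = (-9.2312·0.297912 − 0.268757·-10.2) / 0.029155 = -0.008764/0.029155 ≈ -0.3.

μ₀ = -0.3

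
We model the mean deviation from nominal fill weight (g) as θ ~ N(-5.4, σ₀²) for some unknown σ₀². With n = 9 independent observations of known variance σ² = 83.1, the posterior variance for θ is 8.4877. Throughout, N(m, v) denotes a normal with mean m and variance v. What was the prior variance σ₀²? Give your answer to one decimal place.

Posterior precision equals prior precision plus data precision: 1/σ_n² = 1/σ₀² + n/σ².
So 1/σ₀² = 1/8.4877 − 9/83.1 = 0.117818 − 0.108303 = 0.009515.
Hence σ₀² = 1/0.009515 ≈ 105.1.

σ₀² = 105.1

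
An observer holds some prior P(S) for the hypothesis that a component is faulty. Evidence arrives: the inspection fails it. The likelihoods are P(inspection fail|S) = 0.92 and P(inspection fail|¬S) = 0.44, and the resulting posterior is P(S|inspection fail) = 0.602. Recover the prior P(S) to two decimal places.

Bayes' rule in odds form gives O(S|E) = O(S)·[P(E|S)/P(E|¬S)], hence O(S) = O(S|E)/LR.
Posterior odds = 0.602/(1−0.602) = 1.5126. LR = 0.92/0.44 = 2.0909.
Prior odds = 1.5126/2.0909 = 0.7234, so P(S) = 0.7234/(1+0.7234) ≈ 0.42.

P(S) = 0.42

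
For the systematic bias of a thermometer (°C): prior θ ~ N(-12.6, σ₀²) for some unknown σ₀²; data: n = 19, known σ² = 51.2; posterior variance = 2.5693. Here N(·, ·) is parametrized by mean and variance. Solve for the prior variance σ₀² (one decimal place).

σ₀² = 55.2

Posterior precision equals prior precision plus data precision: 1/σ_n² = 1/σ₀² + n/σ².
So 1/σ₀² = 1/2.5693 − 19/51.2 = 0.389211 − 0.371094 = 0.018117.
Hence σ₀² = 1/0.018117 ≈ 55.2.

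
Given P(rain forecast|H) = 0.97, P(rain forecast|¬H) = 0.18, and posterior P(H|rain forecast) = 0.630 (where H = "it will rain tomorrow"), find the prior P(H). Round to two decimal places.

In odds form, posterior odds = prior odds × likelihood ratio, so prior odds = posterior odds ÷ LR.
Posterior odds = 0.630/(1−0.630) = 1.7027. LR = 0.97/0.18 = 5.3889.
Prior odds = 1.7027/5.3889 = 0.3160, so P(H) = 0.3160/(1+0.3160) ≈ 0.24.

P(H) = 0.24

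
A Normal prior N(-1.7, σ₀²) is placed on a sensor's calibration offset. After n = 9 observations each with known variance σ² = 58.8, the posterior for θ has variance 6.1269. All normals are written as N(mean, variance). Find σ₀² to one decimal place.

Posterior precision equals prior precision plus data precision: 1/σ_n² = 1/σ₀² + n/σ².
So 1/σ₀² = 1/6.1269 − 9/58.8 = 0.163215 − 0.153061 = 0.010154.
Hence σ₀² = 1/0.010154 ≈ 98.5.

σ₀² = 98.5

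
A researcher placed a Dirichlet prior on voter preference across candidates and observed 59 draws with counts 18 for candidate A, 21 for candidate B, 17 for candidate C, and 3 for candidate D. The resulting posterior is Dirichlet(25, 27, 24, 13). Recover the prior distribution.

For a Dirichlet(α) prior with multinomial counts c, the posterior is Dirichlet(α + c) componentwise.
Subtract each count from the matching posterior parameter: 25−18=7, 27−21=6, 24−17=7, 13−3=10.

Dirichlet(7, 6, 7, 10)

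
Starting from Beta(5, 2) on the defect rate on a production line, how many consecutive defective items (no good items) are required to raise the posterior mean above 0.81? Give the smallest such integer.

k = 4

After k defective items and 0 good items the posterior is Beta(5+k, 2), with mean (5+k)/(5+2+k).
Set (5+k)/(7+k) > 0.81 and solve: k > (0.81·7 − 5)/(1 − 0.81) = 3.526.
The smallest integer exceeding 3.526 is 4.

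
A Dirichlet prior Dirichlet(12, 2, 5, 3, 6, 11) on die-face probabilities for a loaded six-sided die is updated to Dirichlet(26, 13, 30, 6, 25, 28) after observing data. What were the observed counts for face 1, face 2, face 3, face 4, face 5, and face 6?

For a Dirichlet(α) prior with multinomial counts c, the posterior is Dirichlet(α + c) componentwise.
Counts are posterior − prior componentwise: 26−12=14, 13−2=11, 30−5=25, 6−3=3, 25−6=19, 28−11=17.

counts (14, 11, 25, 3, 19, 17)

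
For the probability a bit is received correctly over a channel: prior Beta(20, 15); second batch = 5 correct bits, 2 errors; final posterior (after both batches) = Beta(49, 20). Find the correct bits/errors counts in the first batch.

24 correct bits and 3 errors

Because Beta–binomial updating is additive in the counts, the combined data contributed (α_post−α_prior, β_post−β_prior) successes and failures.
Total across both batches: 49−20=29 correct bits, 20−15=5 errors.
Subtract the second batch: 29−5=24 correct bits and 5−2=3 errors.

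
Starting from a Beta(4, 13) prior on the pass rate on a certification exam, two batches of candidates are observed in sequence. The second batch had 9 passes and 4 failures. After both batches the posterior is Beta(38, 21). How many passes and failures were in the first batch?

25 passes and 4 failures

Because Beta–binomial updating is additive in the counts, the combined data contributed (α_post−α_prior, β_post−β_prior) successes and failures.
Total across both batches: 38−4=34 passes, 21−13=8 failures.
Subtract the second batch: 34−9=25 passes and 8−4=4 failures.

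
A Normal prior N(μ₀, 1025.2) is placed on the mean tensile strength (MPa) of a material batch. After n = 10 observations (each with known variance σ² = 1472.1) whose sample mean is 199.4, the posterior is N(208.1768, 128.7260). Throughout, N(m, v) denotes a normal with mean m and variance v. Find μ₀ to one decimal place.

The posterior mean is a precision-weighted average: μ_n = (τ₀μ₀ + τ_data·x̄)/(τ₀+τ_data), with τ₀=1/σ₀² and τ_data=n/σ².
Here τ₀ = 1/1025.2 = 0.000975 and τ_data = 10/1472.1 = 0.006793, so τ_n = 0.007768.
Rearranging for μ₀: μ₀ = (μ_n·τ_n − τ_data·x̄)/τ₀ = (208.1768·0.007768 − 0.006793·199.4) / 0.000975 = 0.262593/0.000975 ≈ 269.3.

μ₀ = 269.3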